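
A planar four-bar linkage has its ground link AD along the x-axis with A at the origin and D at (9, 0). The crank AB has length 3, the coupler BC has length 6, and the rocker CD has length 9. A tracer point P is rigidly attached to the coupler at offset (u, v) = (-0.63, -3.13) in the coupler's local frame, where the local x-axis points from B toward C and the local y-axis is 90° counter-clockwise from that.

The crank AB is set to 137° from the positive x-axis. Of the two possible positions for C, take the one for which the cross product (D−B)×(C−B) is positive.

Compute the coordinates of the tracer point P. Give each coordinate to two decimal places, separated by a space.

A=(0,0), D=(9.00,0)
B = A + 3.00·(cos137°, sin137°) = (-2.1941, 2.0460)
|BD| = 11.3795
circle(B,6.00) ∩ circle(D,9.00): a=3.7125, h=4.7135
  candidates: C₊=(2.3054,6.0152) cross=53.637; C₋=(0.6105,-3.2582) cross=-53.637
  mode + wants cross > 0 → take C=(2.3054,6.0152) (cross=53.637)
ex = (C−B)/|BC| = (0.7499,0.6615); ey = (-0.6615,0.7499)
P = B + -0.63·ex + -3.13·ey = (-0.5959,-0.7180)

-0.60 -0.72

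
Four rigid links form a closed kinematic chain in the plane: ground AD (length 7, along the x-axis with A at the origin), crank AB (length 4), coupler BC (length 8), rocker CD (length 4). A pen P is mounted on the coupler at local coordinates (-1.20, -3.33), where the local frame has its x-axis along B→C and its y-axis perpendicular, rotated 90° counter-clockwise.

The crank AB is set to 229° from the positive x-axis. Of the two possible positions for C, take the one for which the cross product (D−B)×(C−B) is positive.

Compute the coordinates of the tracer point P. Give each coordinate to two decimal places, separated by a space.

-1.44 -6.36

A=(0,0), D=(7.00,0)
B = A + 4.00·(cos229°, sin229°) = (-2.6242, -3.0188)
|BD| = 10.0866
circle(B,8.00) ∩ circle(D,4.00): a=7.4227, h=2.9839
  candidates: C₊=(3.5652,2.0498) cross=30.097; C₋=(5.3513,-3.6444) cross=-30.097
  mode + wants cross > 0 → take C=(3.5652,2.0498) (cross=30.097)
ex = (C−B)/|BC| = (0.7737,0.6336); ey = (-0.6336,0.7737)
P = B + -1.20·ex + -3.33·ey = (-1.4428,-6.3555)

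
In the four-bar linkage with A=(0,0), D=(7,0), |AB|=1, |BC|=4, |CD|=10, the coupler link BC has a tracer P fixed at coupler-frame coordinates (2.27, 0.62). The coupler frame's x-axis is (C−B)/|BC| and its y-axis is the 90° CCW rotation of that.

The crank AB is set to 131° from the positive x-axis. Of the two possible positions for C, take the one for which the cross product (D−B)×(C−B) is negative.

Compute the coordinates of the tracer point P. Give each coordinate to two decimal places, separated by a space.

A=(0,0), D=(7.00,0)
B = A + 1.00·(cos131°, sin131°) = (-0.6561, 0.7547)
|BD| = 7.6932
circle(B,4.00) ∩ circle(D,10.00): a=-1.6128, h=3.6604
  candidates: C₊=(-1.9020,4.5557) cross=28.160; C₋=(-2.6202,-2.7299) cross=-28.160
  mode - wants cross < 0 → take C=(-2.6202,-2.7299) (cross=-28.160)
ex = (C−B)/|BC| = (-0.4910,-0.8711); ey = (0.8711,-0.4910)
P = B + 2.27·ex + 0.62·ey = (-1.2306,-1.5272)

-1.23 -1.53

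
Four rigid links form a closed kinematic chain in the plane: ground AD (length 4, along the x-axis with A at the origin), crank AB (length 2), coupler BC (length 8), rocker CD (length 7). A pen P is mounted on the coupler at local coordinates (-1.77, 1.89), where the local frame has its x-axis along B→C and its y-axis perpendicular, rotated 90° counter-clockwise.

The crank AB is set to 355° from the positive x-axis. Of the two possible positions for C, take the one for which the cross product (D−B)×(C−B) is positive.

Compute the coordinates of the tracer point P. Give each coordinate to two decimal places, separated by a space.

-0.54 -0.71

A=(0,0), D=(4.00,0)
B = A + 2.00·(cos355°, sin355°) = (1.9924, -0.1743)
|BD| = 2.0152
circle(B,8.00) ∩ circle(D,7.00): a=4.7294, h=6.4524
  candidates: C₊=(6.1459,6.6630) cross=13.003; C₋=(7.2622,-6.1934) cross=-13.003
  mode + wants cross > 0 → take C=(6.1459,6.6630) (cross=13.003)
ex = (C−B)/|BC| = (0.5192,0.8547); ey = (-0.8547,0.5192)
P = B + -1.77·ex + 1.89·ey = (-0.5419,-0.7058)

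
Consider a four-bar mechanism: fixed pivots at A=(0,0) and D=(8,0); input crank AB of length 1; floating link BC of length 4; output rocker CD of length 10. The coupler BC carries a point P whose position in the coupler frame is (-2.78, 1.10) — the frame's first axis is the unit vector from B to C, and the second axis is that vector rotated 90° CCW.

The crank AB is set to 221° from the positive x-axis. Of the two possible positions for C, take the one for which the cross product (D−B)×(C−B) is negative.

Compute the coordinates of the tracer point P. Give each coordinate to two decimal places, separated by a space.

A=(0,0), D=(8.00,0)
B = A + 1.00·(cos221°, sin221°) = (-0.7547, -0.6561)
|BD| = 8.7793
circle(B,4.00) ∩ circle(D,10.00): a=-0.3944, h=3.9805
  candidates: C₊=(-1.4454,3.2839) cross=34.946; C₋=(-0.8505,-4.6549) cross=-34.946
  mode - wants cross < 0 → take C=(-0.8505,-4.6549) (cross=-34.946)
ex = (C−B)/|BC| = (-0.0240,-0.9997); ey = (0.9997,-0.0240)
P = B + -2.78·ex + 1.10·ey = (0.4116,2.0968)

0.41 2.10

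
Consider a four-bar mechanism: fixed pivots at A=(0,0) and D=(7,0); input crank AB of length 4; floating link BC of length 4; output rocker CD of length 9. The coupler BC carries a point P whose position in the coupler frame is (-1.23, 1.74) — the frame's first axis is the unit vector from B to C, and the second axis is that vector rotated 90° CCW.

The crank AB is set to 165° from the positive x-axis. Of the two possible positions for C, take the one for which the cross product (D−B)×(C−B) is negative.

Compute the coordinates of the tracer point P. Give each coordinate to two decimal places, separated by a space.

A=(0,0), D=(7.00,0)
B = A + 4.00·(cos165°, sin165°) = (-3.8637, 1.0353)
|BD| = 10.9129
circle(B,4.00) ∩ circle(D,9.00): a=2.4783, h=3.1397
  candidates: C₊=(-1.0987,3.9257) cross=34.264; C₋=(-1.6944,-2.3254) cross=-34.264
  mode - wants cross < 0 → take C=(-1.6944,-2.3254) (cross=-34.264)
ex = (C−B)/|BC| = (0.5423,-0.8402); ey = (0.8402,0.5423)
P = B + -1.23·ex + 1.74·ey = (-3.0689,3.0123)

-3.07 3.01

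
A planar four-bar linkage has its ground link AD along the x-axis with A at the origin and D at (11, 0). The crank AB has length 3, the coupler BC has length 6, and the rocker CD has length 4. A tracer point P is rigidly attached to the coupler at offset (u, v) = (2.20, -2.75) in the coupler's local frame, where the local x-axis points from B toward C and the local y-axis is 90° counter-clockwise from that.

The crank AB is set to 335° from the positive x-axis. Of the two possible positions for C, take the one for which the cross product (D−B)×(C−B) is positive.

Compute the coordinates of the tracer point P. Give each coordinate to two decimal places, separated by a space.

6.10 -2.26

A=(0,0), D=(11.00,0)
B = A + 3.00·(cos335°, sin335°) = (2.7189, -1.2679)
|BD| = 8.3776
circle(B,6.00) ∩ circle(D,4.00): a=5.3824, h=2.6513
  candidates: C₊=(7.6381,2.1675) cross=22.211; C₋=(8.4406,-3.0740) cross=-22.211
  mode + wants cross > 0 → take C=(7.6381,2.1675) (cross=22.211)
ex = (C−B)/|BC| = (0.8199,0.5726); ey = (-0.5726,0.8199)
P = B + 2.20·ex + -2.75·ey = (6.0972,-2.2629)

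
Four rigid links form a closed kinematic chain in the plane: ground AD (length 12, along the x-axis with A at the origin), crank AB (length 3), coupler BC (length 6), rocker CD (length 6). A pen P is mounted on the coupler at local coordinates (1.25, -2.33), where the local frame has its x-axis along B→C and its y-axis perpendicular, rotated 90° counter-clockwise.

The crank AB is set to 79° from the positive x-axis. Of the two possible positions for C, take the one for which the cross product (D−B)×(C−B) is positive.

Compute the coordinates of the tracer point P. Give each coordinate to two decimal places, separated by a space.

A=(0,0), D=(12.00,0)
B = A + 3.00·(cos79°, sin79°) = (0.5724, 2.9449)
|BD| = 11.8009
circle(B,6.00) ∩ circle(D,6.00): a=5.9005, h=1.0884
  candidates: C₊=(6.5578,2.5264) cross=12.844; C₋=(6.0146,0.4185) cross=-12.844
  mode + wants cross > 0 → take C=(6.5578,2.5264) (cross=12.844)
ex = (C−B)/|BC| = (0.9976,-0.0697); ey = (0.0697,0.9976)
P = B + 1.25·ex + -2.33·ey = (1.6569,0.5334)

1.66 0.53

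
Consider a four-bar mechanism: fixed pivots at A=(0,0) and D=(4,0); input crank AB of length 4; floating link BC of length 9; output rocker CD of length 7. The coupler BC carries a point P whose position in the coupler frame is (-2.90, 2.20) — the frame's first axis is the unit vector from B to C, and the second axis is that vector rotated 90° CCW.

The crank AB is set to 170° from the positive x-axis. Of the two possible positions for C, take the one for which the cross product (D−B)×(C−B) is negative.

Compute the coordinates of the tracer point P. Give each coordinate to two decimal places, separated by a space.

A=(0,0), D=(4.00,0)
B = A + 4.00·(cos170°, sin170°) = (-3.9392, 0.6946)
|BD| = 7.9696
circle(B,9.00) ∩ circle(D,7.00): a=5.9924, h=6.7150
  candidates: C₊=(2.6156,6.8617) cross=53.515; C₋=(1.4451,-6.5171) cross=-53.515
  mode - wants cross < 0 → take C=(1.4451,-6.5171) (cross=-53.515)
ex = (C−B)/|BC| = (0.5983,-0.8013); ey = (0.8013,0.5983)
P = B + -2.90·ex + 2.20·ey = (-3.9113,4.3345)

-3.91 4.33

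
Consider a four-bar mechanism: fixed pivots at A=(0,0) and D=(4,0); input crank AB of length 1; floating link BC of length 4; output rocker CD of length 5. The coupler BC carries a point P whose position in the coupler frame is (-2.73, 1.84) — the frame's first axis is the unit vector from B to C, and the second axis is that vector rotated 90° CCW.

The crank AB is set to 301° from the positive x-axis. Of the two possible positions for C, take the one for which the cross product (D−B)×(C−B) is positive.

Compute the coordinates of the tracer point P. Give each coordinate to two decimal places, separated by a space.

A=(0,0), D=(4.00,0)
B = A + 1.00·(cos301°, sin301°) = (0.5150, -0.8572)
|BD| = 3.5888
circle(B,4.00) ∩ circle(D,5.00): a=0.5405, h=3.9633
  candidates: C₊=(0.0933,3.1205) cross=14.224; C₋=(1.9865,-4.5767) cross=-14.224
  mode + wants cross > 0 → take C=(0.0933,3.1205) (cross=14.224)
ex = (C−B)/|BC| = (-0.1054,0.9944); ey = (-0.9944,-0.1054)
P = B + -2.73·ex + 1.84·ey = (-1.0269,-3.7659)

-1.03 -3.77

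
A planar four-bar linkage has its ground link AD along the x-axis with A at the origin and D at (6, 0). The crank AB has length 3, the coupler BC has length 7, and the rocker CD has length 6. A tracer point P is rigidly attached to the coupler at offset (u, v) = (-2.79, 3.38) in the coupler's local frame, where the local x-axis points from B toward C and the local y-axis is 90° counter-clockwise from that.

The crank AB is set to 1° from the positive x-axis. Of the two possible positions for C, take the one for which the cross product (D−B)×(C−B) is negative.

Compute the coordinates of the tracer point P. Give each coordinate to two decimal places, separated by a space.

A=(0,0), D=(6.00,0)
B = A + 3.00·(cos1°, sin1°) = (2.9995, 0.0524)
|BD| = 3.0009
circle(B,7.00) ∩ circle(D,6.00): a=3.6665, h=5.9630
  candidates: C₊=(6.7695,5.9505) cross=17.894; C₋=(6.5614,-5.9737) cross=-17.894
  mode - wants cross < 0 → take C=(6.5614,-5.9737) (cross=-17.894)
ex = (C−B)/|BC| = (0.5088,-0.8609); ey = (0.8609,0.5088)
P = B + -2.79·ex + 3.38·ey = (4.4896,4.1740)

4.49 4.17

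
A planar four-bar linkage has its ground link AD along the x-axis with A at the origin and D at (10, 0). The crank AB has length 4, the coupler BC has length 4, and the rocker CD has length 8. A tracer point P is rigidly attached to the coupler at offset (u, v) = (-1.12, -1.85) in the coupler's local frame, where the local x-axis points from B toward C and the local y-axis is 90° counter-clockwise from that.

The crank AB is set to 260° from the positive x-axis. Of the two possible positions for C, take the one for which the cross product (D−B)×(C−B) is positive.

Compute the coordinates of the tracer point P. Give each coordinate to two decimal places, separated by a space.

-0.13 -6.03

A=(0,0), D=(10.00,0)
B = A + 4.00·(cos260°, sin260°) = (-0.6946, -3.9392)
|BD| = 11.3970
circle(B,4.00) ∩ circle(D,8.00): a=3.5927, h=1.7586
  candidates: C₊=(2.0688,-1.0473) cross=20.042; C₋=(3.2845,-4.3477) cross=-20.042
  mode + wants cross > 0 → take C=(2.0688,-1.0473) (cross=20.042)
ex = (C−B)/|BC| = (0.6909,0.7230); ey = (-0.7230,0.6909)
P = B + -1.12·ex + -1.85·ey = (-0.1308,-6.0271)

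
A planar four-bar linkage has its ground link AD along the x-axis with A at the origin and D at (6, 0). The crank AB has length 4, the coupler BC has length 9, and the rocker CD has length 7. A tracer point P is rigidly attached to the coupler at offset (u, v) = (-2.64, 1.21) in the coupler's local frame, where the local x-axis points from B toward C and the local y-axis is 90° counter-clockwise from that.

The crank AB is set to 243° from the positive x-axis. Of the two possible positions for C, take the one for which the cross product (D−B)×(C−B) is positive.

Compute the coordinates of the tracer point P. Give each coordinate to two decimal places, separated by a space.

-3.81 -5.68

A=(0,0), D=(6.00,0)
B = A + 4.00·(cos243°, sin243°) = (-1.8160, -3.5640)
|BD| = 8.5902
circle(B,9.00) ∩ circle(D,7.00): a=6.1577, h=6.5638
  candidates: C₊=(1.0635,4.9629) cross=56.384; C₋=(6.5100,-6.9814) cross=-56.384
  mode + wants cross > 0 → take C=(1.0635,4.9629) (cross=56.384)
ex = (C−B)/|BC| = (0.3199,0.9474); ey = (-0.9474,0.3199)
P = B + -2.64·ex + 1.21·ey = (-3.8070,-5.6781)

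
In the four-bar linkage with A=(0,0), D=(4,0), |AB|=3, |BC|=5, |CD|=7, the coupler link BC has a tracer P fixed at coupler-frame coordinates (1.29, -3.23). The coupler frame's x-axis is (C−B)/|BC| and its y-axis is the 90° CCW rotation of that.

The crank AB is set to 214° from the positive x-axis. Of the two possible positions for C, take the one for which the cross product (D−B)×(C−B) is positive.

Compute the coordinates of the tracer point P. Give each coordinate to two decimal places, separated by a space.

0.82 -0.60

A=(0,0), D=(4.00,0)
B = A + 3.00·(cos214°, sin214°) = (-2.4871, -1.6776)
|BD| = 6.7005
circle(B,5.00) ∩ circle(D,7.00): a=1.5594, h=4.7506
  candidates: C₊=(-2.1668,3.3122) cross=31.832; C₋=(0.2120,-5.8865) cross=-31.832
  mode + wants cross > 0 → take C=(-2.1668,3.3122) (cross=31.832)
ex = (C−B)/|BC| = (0.0641,0.9979); ey = (-0.9979,0.0641)
P = B + 1.29·ex + -3.23·ey = (0.8189,-0.5971)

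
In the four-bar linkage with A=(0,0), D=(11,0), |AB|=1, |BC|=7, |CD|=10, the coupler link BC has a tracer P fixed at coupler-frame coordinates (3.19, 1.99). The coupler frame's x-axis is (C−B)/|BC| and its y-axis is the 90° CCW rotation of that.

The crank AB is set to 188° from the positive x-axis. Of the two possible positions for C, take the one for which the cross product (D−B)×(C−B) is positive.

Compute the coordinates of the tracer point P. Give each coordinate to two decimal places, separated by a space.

-0.93 3.62

A=(0,0), D=(11.00,0)
B = A + 1.00·(cos188°, sin188°) = (-0.9903, -0.1392)
|BD| = 11.9911
circle(B,7.00) ∩ circle(D,10.00): a=3.8690, h=5.8336
  candidates: C₊=(2.8107,5.7390) cross=69.951; C₋=(2.9461,-5.9275) cross=-69.951
  mode + wants cross > 0 → take C=(2.8107,5.7390) (cross=69.951)
ex = (C−B)/|BC| = (0.5430,0.8397); ey = (-0.8397,0.5430)
P = B + 3.19·ex + 1.99·ey = (-0.9292,3.6201)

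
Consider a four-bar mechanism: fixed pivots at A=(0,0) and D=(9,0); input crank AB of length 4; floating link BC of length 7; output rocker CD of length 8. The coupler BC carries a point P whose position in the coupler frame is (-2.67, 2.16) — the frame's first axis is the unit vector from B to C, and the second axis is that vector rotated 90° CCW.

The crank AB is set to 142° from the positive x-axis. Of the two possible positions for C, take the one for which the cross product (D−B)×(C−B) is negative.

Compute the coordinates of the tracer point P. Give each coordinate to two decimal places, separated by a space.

A=(0,0), D=(9.00,0)
B = A + 4.00·(cos142°, sin142°) = (-3.1520, 2.4626)
|BD| = 12.3991
circle(B,7.00) ∩ circle(D,8.00): a=5.5946, h=4.2071
  candidates: C₊=(3.1667,5.4748) cross=52.164; C₋=(1.4955,-2.7718) cross=-52.164
  mode - wants cross < 0 → take C=(1.4955,-2.7718) (cross=-52.164)
ex = (C−B)/|BC| = (0.6639,-0.7478); ey = (0.7478,0.6639)
P = B + -2.67·ex + 2.16·ey = (-3.3096,5.8933)

-3.31 5.89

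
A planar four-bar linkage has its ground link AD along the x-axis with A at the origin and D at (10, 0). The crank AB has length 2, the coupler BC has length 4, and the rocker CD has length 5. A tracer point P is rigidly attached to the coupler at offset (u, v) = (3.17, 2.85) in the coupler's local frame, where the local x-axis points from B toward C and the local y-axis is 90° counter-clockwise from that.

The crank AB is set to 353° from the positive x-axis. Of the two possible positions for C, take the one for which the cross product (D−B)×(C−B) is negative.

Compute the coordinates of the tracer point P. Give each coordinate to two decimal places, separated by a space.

A=(0,0), D=(10.00,0)
B = A + 2.00·(cos353°, sin353°) = (1.9851, -0.2437)
|BD| = 8.0186
circle(B,4.00) ∩ circle(D,5.00): a=3.4481, h=2.0274
  candidates: C₊=(5.3700,1.8876) cross=16.257; C₋=(5.4932,-2.1654) cross=-16.257
  mode - wants cross < 0 → take C=(5.4932,-2.1654) (cross=-16.257)
ex = (C−B)/|BC| = (0.8770,-0.4804); ey = (0.4804,0.8770)
P = B + 3.17·ex + 2.85·ey = (6.1345,0.7329)

6.13 0.73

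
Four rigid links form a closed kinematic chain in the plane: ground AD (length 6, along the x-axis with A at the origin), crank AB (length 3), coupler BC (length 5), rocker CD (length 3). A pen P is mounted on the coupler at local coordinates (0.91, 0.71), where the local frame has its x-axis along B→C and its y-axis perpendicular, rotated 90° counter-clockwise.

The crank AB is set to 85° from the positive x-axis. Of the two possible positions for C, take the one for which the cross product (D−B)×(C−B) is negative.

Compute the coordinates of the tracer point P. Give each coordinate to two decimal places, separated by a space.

1.37 2.67

A=(0,0), D=(6.00,0)
B = A + 3.00·(cos85°, sin85°) = (0.2615, 2.9886)
|BD| = 6.4701
circle(B,5.00) ∩ circle(D,3.00): a=4.4715, h=2.2373
  candidates: C₊=(5.2608,2.9075) cross=14.476; C₋=(3.1940,-1.0612) cross=-14.476
  mode - wants cross < 0 → take C=(3.1940,-1.0612) (cross=-14.476)
ex = (C−B)/|BC| = (0.5865,-0.8100); ey = (0.8100,0.5865)
P = B + 0.91·ex + 0.71·ey = (1.3702,2.6679)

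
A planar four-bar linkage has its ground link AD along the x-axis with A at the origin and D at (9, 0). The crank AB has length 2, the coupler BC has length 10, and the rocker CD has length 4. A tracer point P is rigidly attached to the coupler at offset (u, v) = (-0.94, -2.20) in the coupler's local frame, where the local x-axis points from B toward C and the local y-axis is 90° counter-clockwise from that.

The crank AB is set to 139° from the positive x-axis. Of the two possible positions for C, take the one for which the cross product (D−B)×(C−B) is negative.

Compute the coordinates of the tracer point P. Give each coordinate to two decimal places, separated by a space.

-3.41 -0.15

A=(0,0), D=(9.00,0)
B = A + 2.00·(cos139°, sin139°) = (-1.5094, 1.3121)
|BD| = 10.5910
circle(B,10.00) ∩ circle(D,4.00): a=9.2611, h=3.7725
  candidates: C₊=(8.1477,3.9082) cross=39.954; C₋=(7.2130,-3.5786) cross=-39.954
  mode - wants cross < 0 → take C=(7.2130,-3.5786) (cross=-39.954)
ex = (C−B)/|BC| = (0.8722,-0.4891); ey = (0.4891,0.8722)
P = B + -0.94·ex + -2.20·ey = (-3.4053,-0.1471)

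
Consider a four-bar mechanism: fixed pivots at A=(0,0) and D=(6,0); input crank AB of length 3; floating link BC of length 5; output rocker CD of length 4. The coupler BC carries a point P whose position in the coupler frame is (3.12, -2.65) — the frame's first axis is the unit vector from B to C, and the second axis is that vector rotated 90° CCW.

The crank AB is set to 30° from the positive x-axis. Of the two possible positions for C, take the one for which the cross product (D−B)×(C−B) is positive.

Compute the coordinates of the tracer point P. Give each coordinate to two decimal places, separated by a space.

6.60 0.65

A=(0,0), D=(6.00,0)
B = A + 3.00·(cos30°, sin30°) = (2.5981, 1.5000)
|BD| = 3.7179
circle(B,5.00) ∩ circle(D,4.00): a=3.0693, h=3.9471
  candidates: C₊=(6.9989,3.8733) cross=14.675; C₋=(3.8141,-3.3499) cross=-14.675
  mode + wants cross > 0 → take C=(6.9989,3.8733) (cross=14.675)
ex = (C−B)/|BC| = (0.8802,0.4747); ey = (-0.4747,0.8802)
P = B + 3.12·ex + -2.65·ey = (6.6020,0.6484)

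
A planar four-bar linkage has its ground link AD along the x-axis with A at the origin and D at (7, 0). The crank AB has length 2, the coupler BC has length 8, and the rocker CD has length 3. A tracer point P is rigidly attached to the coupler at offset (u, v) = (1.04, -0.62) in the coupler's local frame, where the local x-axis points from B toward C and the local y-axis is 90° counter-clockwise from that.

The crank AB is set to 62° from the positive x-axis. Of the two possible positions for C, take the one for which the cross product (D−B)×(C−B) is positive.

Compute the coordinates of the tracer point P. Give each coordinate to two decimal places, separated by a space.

2.02 1.22

A=(0,0), D=(7.00,0)
B = A + 2.00·(cos62°, sin62°) = (0.9389, 1.7659)
|BD| = 6.3131
circle(B,8.00) ∩ circle(D,3.00): a=7.5126, h=2.7498
  candidates: C₊=(8.9208,2.3045) cross=17.359; C₋=(7.3825,-2.9755) cross=-17.359
  mode + wants cross > 0 → take C=(8.9208,2.3045) (cross=17.359)
ex = (C−B)/|BC| = (0.9977,0.0673); ey = (-0.0673,0.9977)
P = B + 1.04·ex + -0.62·ey = (2.0183,1.2173)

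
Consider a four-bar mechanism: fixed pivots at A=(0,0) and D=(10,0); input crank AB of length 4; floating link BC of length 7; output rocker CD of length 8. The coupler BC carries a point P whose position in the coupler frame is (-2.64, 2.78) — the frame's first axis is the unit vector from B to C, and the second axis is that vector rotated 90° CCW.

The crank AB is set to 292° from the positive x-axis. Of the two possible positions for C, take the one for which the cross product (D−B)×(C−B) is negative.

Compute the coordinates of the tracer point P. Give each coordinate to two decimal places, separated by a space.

0.82 0.06

A=(0,0), D=(10.00,0)
B = A + 4.00·(cos292°, sin292°) = (1.4984, -3.7087)
|BD| = 9.2753
circle(B,7.00) ∩ circle(D,8.00): a=3.8291, h=5.8599
  candidates: C₊=(2.6650,3.1934) cross=54.352; C₋=(7.3511,-7.5487) cross=-54.352
  mode - wants cross < 0 → take C=(7.3511,-7.5487) (cross=-54.352)
ex = (C−B)/|BC| = (0.8361,-0.5486); ey = (0.5486,0.8361)
P = B + -2.64·ex + 2.78·ey = (0.8161,0.0639)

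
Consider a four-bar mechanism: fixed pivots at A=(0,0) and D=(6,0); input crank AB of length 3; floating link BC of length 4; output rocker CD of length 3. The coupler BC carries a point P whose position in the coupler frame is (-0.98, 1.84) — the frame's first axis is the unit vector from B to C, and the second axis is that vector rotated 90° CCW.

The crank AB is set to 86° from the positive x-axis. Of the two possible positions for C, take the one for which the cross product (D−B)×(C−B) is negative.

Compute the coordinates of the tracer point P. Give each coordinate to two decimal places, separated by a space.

0.84 4.98

A=(0,0), D=(6.00,0)
B = A + 3.00·(cos86°, sin86°) = (0.2093, 2.9927)
|BD| = 6.5183
circle(B,4.00) ∩ circle(D,3.00): a=3.7961, h=1.2608
  candidates: C₊=(4.1605,2.3698) cross=8.218; C₋=(3.0028,0.1298) cross=-8.218
  mode - wants cross < 0 → take C=(3.0028,0.1298) (cross=-8.218)
ex = (C−B)/|BC| = (0.6984,-0.7157); ey = (0.7157,0.6984)
P = B + -0.98·ex + 1.84·ey = (0.8418,4.9791)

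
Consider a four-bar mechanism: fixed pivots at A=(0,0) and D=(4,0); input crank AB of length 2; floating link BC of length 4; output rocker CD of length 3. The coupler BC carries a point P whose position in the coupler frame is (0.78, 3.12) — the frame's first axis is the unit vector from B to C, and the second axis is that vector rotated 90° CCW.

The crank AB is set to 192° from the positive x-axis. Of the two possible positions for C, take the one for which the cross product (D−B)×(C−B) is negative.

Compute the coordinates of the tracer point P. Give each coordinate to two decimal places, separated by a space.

A=(0,0), D=(4.00,0)
B = A + 2.00·(cos192°, sin192°) = (-1.9563, -0.4158)
|BD| = 5.9708
circle(B,4.00) ∩ circle(D,3.00): a=3.5716, h=1.8011
  candidates: C₊=(1.4812,1.6296) cross=10.754; C₋=(1.7320,-1.9638) cross=-10.754
  mode - wants cross < 0 → take C=(1.7320,-1.9638) (cross=-10.754)
ex = (C−B)/|BC| = (0.9221,-0.3870); ey = (0.3870,0.9221)
P = B + 0.78·ex + 3.12·ey = (-0.0297,2.1592)

-0.03 2.16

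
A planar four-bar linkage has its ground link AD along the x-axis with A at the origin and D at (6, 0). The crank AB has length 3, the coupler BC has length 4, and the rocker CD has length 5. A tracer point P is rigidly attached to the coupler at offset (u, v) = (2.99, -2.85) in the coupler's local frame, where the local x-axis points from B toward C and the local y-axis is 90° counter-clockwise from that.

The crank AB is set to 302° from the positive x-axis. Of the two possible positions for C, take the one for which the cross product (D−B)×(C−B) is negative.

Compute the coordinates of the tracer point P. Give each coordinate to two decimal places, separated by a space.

A=(0,0), D=(6.00,0)
B = A + 3.00·(cos302°, sin302°) = (1.5898, -2.5441)
|BD| = 5.0915
circle(B,4.00) ∩ circle(D,5.00): a=1.6619, h=3.6384
  candidates: C₊=(1.2112,1.4379) cross=18.525; C₋=(4.8474,-4.8653) cross=-18.525
  mode - wants cross < 0 → take C=(4.8474,-4.8653) (cross=-18.525)
ex = (C−B)/|BC| = (0.8144,-0.5803); ey = (0.5803,0.8144)
P = B + 2.99·ex + -2.85·ey = (2.3710,-6.6003)

2.37 -6.60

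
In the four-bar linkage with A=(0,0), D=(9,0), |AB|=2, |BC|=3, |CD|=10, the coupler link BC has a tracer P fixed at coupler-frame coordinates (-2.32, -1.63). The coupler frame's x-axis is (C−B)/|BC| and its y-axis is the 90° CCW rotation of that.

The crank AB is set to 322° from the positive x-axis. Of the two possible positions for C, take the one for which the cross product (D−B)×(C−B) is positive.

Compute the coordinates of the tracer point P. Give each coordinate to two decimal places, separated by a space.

4.40 -1.03

A=(0,0), D=(9.00,0)
B = A + 2.00·(cos322°, sin322°) = (1.5760, -1.2313)
|BD| = 7.5254
circle(B,3.00) ∩ circle(D,10.00): a=-2.2835, h=1.9457
  candidates: C₊=(-0.9951,0.3145) cross=14.642; C₋=(-0.3583,-3.5244) cross=-14.642
  mode + wants cross > 0 → take C=(-0.9951,0.3145) (cross=14.642)
ex = (C−B)/|BC| = (-0.8570,0.5153); ey = (-0.5153,-0.8570)
P = B + -2.32·ex + -1.63·ey = (4.4042,-1.0298)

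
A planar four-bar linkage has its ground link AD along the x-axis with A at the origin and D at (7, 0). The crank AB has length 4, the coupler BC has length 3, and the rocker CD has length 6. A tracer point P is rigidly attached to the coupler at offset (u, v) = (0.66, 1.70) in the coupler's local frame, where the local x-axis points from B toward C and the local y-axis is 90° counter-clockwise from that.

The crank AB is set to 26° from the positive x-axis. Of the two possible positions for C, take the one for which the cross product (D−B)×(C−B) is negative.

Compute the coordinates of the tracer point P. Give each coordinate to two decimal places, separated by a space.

A=(0,0), D=(7.00,0)
B = A + 4.00·(cos26°, sin26°) = (3.5952, 1.7535)
|BD| = 3.8298
circle(B,3.00) ∩ circle(D,6.00): a=-1.6101, h=2.5313
  candidates: C₊=(3.3228,4.7411) cross=9.695; C₋=(1.0048,0.2402) cross=-9.695
  mode - wants cross < 0 → take C=(1.0048,0.2402) (cross=-9.695)
ex = (C−B)/|BC| = (-0.8635,-0.5044); ey = (0.5044,-0.8635)
P = B + 0.66·ex + 1.70·ey = (3.8828,-0.0473)

3.88 -0.05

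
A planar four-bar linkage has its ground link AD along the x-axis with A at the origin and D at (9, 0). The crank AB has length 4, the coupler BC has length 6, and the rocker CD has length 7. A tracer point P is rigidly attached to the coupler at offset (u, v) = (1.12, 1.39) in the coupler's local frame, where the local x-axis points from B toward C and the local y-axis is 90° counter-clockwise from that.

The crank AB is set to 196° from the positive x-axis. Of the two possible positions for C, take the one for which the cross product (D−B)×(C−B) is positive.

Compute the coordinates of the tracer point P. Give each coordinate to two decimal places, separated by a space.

A=(0,0), D=(9.00,0)
B = A + 4.00·(cos196°, sin196°) = (-3.8450, -1.1025)
|BD| = 12.8923
circle(B,6.00) ∩ circle(D,7.00): a=5.9420, h=0.8325
  candidates: C₊=(2.0039,0.2351) cross=10.733; C₋=(2.1463,-1.4239) cross=-10.733
  mode + wants cross > 0 → take C=(2.0039,0.2351) (cross=10.733)
ex = (C−B)/|BC| = (0.9748,0.2229); ey = (-0.2229,0.9748)
P = B + 1.12·ex + 1.39·ey = (-3.0631,0.5022)

-3.06 0.50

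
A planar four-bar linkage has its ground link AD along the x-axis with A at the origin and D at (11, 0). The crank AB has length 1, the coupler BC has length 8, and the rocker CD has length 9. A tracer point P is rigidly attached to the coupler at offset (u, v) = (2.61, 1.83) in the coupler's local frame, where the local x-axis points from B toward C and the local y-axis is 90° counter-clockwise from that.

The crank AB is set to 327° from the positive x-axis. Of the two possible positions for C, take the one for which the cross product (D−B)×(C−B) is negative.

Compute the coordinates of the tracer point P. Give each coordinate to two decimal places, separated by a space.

A=(0,0), D=(11.00,0)
B = A + 1.00·(cos327°, sin327°) = (0.8387, -0.5446)
|BD| = 10.1759
circle(B,8.00) ∩ circle(D,9.00): a=4.2527, h=6.7761
  candidates: C₊=(4.7226,6.4493) cross=68.953; C₋=(5.4479,-7.0834) cross=-68.953
  mode - wants cross < 0 → take C=(5.4479,-7.0834) (cross=-68.953)
ex = (C−B)/|BC| = (0.5762,-0.8173); ey = (0.8173,0.5762)
P = B + 2.61·ex + 1.83·ey = (3.8382,-1.6235)

3.84 -1.62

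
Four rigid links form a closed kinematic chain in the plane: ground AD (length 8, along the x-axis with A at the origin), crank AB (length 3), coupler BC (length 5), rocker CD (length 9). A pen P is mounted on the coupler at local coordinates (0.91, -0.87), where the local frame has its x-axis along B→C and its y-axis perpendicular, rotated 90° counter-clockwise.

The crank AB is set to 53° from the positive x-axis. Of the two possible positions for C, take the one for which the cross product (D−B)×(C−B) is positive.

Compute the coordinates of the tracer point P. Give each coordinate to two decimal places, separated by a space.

2.83 3.13

A=(0,0), D=(8.00,0)
B = A + 3.00·(cos53°, sin53°) = (1.8054, 2.3959)
|BD| = 6.6418
circle(B,5.00) ∩ circle(D,9.00): a=-0.8949, h=4.9193
  candidates: C₊=(2.7454,7.3068) cross=32.673; C₋=(-0.8037,-1.8693) cross=-32.673
  mode + wants cross > 0 → take C=(2.7454,7.3068) (cross=32.673)
ex = (C−B)/|BC| = (0.1880,0.9822); ey = (-0.9822,0.1880)
P = B + 0.91·ex + -0.87·ey = (2.8310,3.1261)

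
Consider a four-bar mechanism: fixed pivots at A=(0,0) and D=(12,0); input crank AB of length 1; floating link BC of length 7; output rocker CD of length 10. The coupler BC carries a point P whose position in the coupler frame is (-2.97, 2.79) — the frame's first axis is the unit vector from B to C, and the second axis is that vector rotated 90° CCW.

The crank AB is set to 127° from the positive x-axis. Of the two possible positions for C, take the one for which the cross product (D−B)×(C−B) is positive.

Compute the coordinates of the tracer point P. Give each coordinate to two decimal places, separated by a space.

-4.66 0.42

A=(0,0), D=(12.00,0)
B = A + 1.00·(cos127°, sin127°) = (-0.6018, 0.7986)
|BD| = 12.6271
circle(B,7.00) ∩ circle(D,10.00): a=4.2941, h=5.5282
  candidates: C₊=(4.0333,6.0442) cross=69.805; C₋=(3.3340,-4.9901) cross=-69.805
  mode + wants cross > 0 → take C=(4.0333,6.0442) (cross=69.805)
ex = (C−B)/|BC| = (0.6622,0.7494); ey = (-0.7494,0.6622)
P = B + -2.97·ex + 2.79·ey = (-4.6592,0.4205)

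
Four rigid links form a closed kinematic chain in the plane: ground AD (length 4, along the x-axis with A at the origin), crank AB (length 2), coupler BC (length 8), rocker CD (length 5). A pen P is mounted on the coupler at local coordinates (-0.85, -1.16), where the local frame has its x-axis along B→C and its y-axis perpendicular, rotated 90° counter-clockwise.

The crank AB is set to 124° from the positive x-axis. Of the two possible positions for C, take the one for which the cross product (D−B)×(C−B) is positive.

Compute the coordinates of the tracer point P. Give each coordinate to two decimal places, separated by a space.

A=(0,0), D=(4.00,0)
B = A + 2.00·(cos124°, sin124°) = (-1.1184, 1.6581)
|BD| = 5.3802
circle(B,8.00) ∩ circle(D,5.00): a=6.3145, h=4.9119
  candidates: C₊=(6.4025,4.3850) cross=26.427; C₋=(3.3750,-4.9608) cross=-26.427
  mode + wants cross > 0 → take C=(6.4025,4.3850) (cross=26.427)
ex = (C−B)/|BC| = (0.9401,0.3409); ey = (-0.3409,0.9401)
P = B + -0.85·ex + -1.16·ey = (-1.5221,0.2778)

-1.52 0.28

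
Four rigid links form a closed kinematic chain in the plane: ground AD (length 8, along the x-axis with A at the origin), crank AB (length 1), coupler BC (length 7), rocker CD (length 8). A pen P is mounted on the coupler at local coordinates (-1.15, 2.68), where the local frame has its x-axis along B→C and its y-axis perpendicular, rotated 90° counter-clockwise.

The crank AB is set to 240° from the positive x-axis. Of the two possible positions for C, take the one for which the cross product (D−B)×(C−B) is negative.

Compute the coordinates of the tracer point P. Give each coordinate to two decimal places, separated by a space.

A=(0,0), D=(8.00,0)
B = A + 1.00·(cos240°, sin240°) = (-0.5000, -0.8660)
|BD| = 8.5440
circle(B,7.00) ∩ circle(D,8.00): a=3.3942, h=6.1220
  candidates: C₊=(2.2562,5.5685) cross=52.307; C₋=(3.4972,-6.6125) cross=-52.307
  mode - wants cross < 0 → take C=(3.4972,-6.6125) (cross=-52.307)
ex = (C−B)/|BC| = (0.5710,-0.8209); ey = (0.8209,0.5710)
P = B + -1.15·ex + 2.68·ey = (1.0434,1.6084)

1.04 1.61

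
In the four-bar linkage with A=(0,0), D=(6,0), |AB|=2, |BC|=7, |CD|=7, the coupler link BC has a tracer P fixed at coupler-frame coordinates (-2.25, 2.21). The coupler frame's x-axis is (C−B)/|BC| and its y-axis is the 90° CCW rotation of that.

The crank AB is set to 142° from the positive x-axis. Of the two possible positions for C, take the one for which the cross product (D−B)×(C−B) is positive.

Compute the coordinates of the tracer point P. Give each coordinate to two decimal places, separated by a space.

A=(0,0), D=(6.00,0)
B = A + 2.00·(cos142°, sin142°) = (-1.5760, 1.2313)
|BD| = 7.6754
circle(B,7.00) ∩ circle(D,7.00): a=3.8377, h=5.8542
  candidates: C₊=(3.1511,6.3941) cross=44.934; C₋=(1.2728,-5.1627) cross=-44.934
  mode + wants cross > 0 → take C=(3.1511,6.3941) (cross=44.934)
ex = (C−B)/|BC| = (0.6753,0.7375); ey = (-0.7375,0.6753)
P = B + -2.25·ex + 2.21·ey = (-4.7254,1.0643)

-4.73 1.06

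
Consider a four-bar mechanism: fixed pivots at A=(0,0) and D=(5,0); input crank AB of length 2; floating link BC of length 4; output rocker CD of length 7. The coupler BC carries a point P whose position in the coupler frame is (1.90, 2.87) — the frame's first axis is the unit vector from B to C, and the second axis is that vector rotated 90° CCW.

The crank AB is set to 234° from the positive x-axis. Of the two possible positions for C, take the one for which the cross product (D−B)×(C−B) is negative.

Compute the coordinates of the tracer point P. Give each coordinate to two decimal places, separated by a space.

2.21 -2.22

A=(0,0), D=(5.00,0)
B = A + 2.00·(cos234°, sin234°) = (-1.1756, -1.6180)
|BD| = 6.3840
circle(B,4.00) ∩ circle(D,7.00): a=0.6074, h=3.9536
  candidates: C₊=(-1.5900,2.3604) cross=25.240; C₋=(0.4141,-5.2886) cross=-25.240
  mode - wants cross < 0 → take C=(0.4141,-5.2886) (cross=-25.240)
ex = (C−B)/|BC| = (0.3974,-0.9176); ey = (0.9176,0.3974)
P = B + 1.90·ex + 2.87·ey = (2.2131,-2.2210)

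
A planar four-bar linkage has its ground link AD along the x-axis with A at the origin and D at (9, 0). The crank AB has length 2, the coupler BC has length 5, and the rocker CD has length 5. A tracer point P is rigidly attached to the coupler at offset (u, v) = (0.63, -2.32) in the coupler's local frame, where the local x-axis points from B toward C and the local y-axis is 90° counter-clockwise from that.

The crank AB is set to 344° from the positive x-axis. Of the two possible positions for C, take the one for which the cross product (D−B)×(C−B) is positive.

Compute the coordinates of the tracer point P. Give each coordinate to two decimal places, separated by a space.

4.09 -1.59

A=(0,0), D=(9.00,0)
B = A + 2.00·(cos344°, sin344°) = (1.9225, -0.5513)
|BD| = 7.0989
circle(B,5.00) ∩ circle(D,5.00): a=3.5495, h=3.5216
  candidates: C₊=(5.1878,3.2353) cross=24.999; C₋=(5.7347,-3.7866) cross=-24.999
  mode + wants cross > 0 → take C=(5.1878,3.2353) (cross=24.999)
ex = (C−B)/|BC| = (0.6531,0.7573); ey = (-0.7573,0.6531)
P = B + 0.63·ex + -2.32·ey = (4.0909,-1.5893)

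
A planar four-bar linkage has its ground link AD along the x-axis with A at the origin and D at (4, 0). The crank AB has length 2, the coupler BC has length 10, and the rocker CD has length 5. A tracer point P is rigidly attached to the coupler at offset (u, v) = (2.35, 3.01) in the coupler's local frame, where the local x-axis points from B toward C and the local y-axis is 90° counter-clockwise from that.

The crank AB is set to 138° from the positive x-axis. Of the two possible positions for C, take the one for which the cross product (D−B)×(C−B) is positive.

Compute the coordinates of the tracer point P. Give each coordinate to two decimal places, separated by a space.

A=(0,0), D=(4.00,0)
B = A + 2.00·(cos138°, sin138°) = (-1.4863, 1.3383)
|BD| = 5.6472
circle(B,10.00) ∩ circle(D,5.00): a=9.4641, h=3.2297
  candidates: C₊=(8.4736,2.2332) cross=18.239; C₋=(6.9428,-4.0422) cross=-18.239
  mode + wants cross > 0 → take C=(8.4736,2.2332) (cross=18.239)
ex = (C−B)/|BC| = (0.9960,0.0895); ey = (-0.0895,0.9960)
P = B + 2.35·ex + 3.01·ey = (0.5849,4.5465)

0.58 4.55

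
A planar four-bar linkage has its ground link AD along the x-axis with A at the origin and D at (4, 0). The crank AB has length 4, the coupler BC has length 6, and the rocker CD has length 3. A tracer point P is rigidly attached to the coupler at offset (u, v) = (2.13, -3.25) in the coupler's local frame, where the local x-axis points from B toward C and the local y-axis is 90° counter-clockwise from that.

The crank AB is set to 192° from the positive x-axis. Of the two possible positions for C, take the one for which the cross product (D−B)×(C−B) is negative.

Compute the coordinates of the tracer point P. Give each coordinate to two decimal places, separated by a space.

A=(0,0), D=(4.00,0)
B = A + 4.00·(cos192°, sin192°) = (-3.9126, -0.8316)
|BD| = 7.9562
circle(B,6.00) ∩ circle(D,3.00): a=5.6749, h=1.9483
  candidates: C₊=(1.5276,1.6991) cross=15.501; C₋=(1.9349,-2.1760) cross=-15.501
  mode - wants cross < 0 → take C=(1.9349,-2.1760) (cross=-15.501)
ex = (C−B)/|BC| = (0.9746,-0.2241); ey = (0.2241,0.9746)
P = B + 2.13·ex + -3.25·ey = (-2.5650,-4.4763)

-2.56 -4.48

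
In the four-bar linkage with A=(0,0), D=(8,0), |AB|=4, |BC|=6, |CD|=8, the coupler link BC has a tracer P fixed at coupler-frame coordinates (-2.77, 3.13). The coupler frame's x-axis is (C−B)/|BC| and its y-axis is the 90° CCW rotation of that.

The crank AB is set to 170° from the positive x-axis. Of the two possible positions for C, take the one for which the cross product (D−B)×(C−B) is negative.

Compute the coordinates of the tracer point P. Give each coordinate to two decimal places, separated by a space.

A=(0,0), D=(8.00,0)
B = A + 4.00·(cos170°, sin170°) = (-3.9392, 0.6946)
|BD| = 11.9594
circle(B,6.00) ∩ circle(D,8.00): a=4.8091, h=3.5879
  candidates: C₊=(1.0701,3.9971) cross=42.909; C₋=(0.6534,-3.1665) cross=-42.909
  mode - wants cross < 0 → take C=(0.6534,-3.1665) (cross=-42.909)
ex = (C−B)/|BC| = (0.7654,-0.6435); ey = (0.6435,0.7654)
P = B + -2.77·ex + 3.13·ey = (-4.0453,4.8729)

-4.05 4.87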